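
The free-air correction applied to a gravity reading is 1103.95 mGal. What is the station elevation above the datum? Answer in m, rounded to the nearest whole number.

h = 1103.95 / 0.3086 = 3577.28 m

3577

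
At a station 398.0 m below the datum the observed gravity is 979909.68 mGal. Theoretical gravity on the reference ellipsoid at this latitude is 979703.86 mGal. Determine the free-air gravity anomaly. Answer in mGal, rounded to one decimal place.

Free-air correction = 0.3086 × -398.0 = -122.82 mGal
Free-air anomaly = 979909.68 − 979703.86 + (-122.82) = 83.00 mGal

83.0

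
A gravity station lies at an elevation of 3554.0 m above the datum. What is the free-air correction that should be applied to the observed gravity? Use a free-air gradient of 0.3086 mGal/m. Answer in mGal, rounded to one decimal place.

1096.8

Free-air correction = 0.3086 × 3554.0 = 1096.8 mGal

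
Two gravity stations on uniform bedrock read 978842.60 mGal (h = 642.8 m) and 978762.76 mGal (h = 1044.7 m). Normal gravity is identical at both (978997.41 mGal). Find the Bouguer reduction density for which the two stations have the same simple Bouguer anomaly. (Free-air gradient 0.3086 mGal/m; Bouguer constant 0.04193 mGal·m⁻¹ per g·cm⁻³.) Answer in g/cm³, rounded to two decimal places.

2.62

Δg_obs = 978762.76 − 978842.60 = -79.84 mGal over Δh = 1044.7 − 642.8 = 401.9 m
Equal Bouguer anomalies ⇒ Δg_obs + (0.3086 − 0.04193ρ)·Δh = 0
0.3086 − 0.04193ρ = −Δg_obs/Δh = 0.19866
ρ = (0.3086 − 0.19866) / 0.04193 = 2.62 g/cm³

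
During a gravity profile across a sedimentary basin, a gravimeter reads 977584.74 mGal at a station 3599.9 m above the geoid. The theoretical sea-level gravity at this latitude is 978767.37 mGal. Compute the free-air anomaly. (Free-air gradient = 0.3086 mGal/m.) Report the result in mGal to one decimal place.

Free-air correction = 0.3086 × 3599.9 = 1110.93 mGal
Free-air anomaly = 977584.74 − 978767.37 + (1110.93) = -71.70 mGal

-71.7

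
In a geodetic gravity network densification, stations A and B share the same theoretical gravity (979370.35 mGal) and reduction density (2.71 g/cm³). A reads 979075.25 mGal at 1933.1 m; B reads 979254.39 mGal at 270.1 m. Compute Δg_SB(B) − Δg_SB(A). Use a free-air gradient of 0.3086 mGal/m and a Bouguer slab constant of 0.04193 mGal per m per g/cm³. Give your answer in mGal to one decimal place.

-145.1

Δg_SB(A) = 979075.25 − 979370.35 + 0.3086×1933.1 − 0.04193×2.71×1933.1 = 81.80 mGal
Δg_SB(B) = 979254.39 − 979370.35 + 0.3086×270.1 − 0.04193×2.71×270.1 = -63.30 mGal
Difference = -63.30 − (81.80) = -145.10 mGal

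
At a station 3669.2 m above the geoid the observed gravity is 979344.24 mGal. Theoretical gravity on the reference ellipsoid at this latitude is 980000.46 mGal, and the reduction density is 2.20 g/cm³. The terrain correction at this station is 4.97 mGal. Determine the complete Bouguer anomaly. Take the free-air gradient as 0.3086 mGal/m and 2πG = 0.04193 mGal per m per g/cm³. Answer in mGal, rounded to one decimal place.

Free-air correction = 0.3086 × 3669.2 = 1132.32 mGal
Free-air anomaly = 979344.24 − 980000.46 + (1132.32) = 476.10 mGal
Bouguer slab correction = 0.04193 × 2.20 × 3669.2 = 338.47 mGal
Simple Bouguer anomaly = 476.10 − (338.47) = 137.63 mGal
Complete Bouguer anomaly = 137.63 + 4.97 = 142.60 mGal

142.6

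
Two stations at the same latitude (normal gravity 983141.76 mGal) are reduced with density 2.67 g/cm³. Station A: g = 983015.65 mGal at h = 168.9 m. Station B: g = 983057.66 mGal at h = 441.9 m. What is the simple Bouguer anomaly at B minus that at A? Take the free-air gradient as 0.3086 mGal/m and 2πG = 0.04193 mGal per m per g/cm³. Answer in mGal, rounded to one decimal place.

Δg_SB(A) = 983015.65 − 983141.76 + 0.3086×168.9 − 0.04193×2.67×168.9 = -92.90 mGal
Δg_SB(B) = 983057.66 − 983141.76 + 0.3086×441.9 − 0.04193×2.67×441.9 = 2.80 mGal
Difference = 2.80 − (-92.90) = 95.70 mGal

95.7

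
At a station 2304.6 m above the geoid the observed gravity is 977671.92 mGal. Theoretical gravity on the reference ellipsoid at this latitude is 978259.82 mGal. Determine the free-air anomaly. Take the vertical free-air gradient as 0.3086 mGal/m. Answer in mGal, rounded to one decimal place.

Free-air correction = 0.3086 × 2304.6 = 711.20 mGal
Free-air anomaly = 977671.92 − 978259.82 + (711.20) = 123.30 mGal

123.3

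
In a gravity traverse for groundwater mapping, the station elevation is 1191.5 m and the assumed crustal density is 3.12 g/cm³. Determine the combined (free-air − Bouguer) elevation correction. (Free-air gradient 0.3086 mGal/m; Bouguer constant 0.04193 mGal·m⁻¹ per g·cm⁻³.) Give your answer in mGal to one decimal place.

Combined gradient = 0.3086 − 0.04193 × 3.12 = 0.1777784 mGal/m
Combined elevation correction = 0.1777784 × 1191.5 = 211.8 mGal

211.8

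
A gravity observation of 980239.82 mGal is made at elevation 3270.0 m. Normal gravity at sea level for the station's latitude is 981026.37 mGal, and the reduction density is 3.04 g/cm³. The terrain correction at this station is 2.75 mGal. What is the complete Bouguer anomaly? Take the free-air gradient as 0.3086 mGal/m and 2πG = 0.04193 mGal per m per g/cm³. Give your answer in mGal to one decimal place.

Free-air correction = 0.3086 × 3270.0 = 1009.12 mGal
Free-air anomaly = 980239.82 − 981026.37 + (1009.12) = 222.57 mGal
Bouguer slab correction = 0.04193 × 3.04 × 3270.0 = 416.82 mGal
Simple Bouguer anomaly = 222.57 − (416.82) = -194.25 mGal
Complete Bouguer anomaly = -194.25 + 2.75 = -191.50 mGal

-191.5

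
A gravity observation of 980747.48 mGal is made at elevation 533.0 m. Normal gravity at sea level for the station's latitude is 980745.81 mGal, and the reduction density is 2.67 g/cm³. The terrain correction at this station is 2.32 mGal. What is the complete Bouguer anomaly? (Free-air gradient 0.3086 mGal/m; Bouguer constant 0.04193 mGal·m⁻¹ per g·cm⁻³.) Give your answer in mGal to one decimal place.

108.8

Free-air correction = 0.3086 × 533.0 = 164.48 mGal
Free-air anomaly = 980747.48 − 980745.81 + (164.48) = 166.15 mGal
Bouguer slab correction = 0.04193 × 2.67 × 533.0 = 59.67 mGal
Simple Bouguer anomaly = 166.15 − (59.67) = 106.48 mGal
Complete Bouguer anomaly = 106.48 + 2.32 = 108.80 mGal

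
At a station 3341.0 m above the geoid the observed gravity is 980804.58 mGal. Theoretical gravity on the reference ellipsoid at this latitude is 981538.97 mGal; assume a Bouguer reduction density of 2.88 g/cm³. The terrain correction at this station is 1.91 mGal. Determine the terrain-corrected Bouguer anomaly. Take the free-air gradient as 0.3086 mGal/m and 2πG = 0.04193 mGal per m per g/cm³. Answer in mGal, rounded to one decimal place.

Free-air correction = 0.3086 × 3341.0 = 1031.03 mGal
Free-air anomaly = 980804.58 − 981538.97 + (1031.03) = 296.64 mGal
Bouguer slab correction = 0.04193 × 2.88 × 3341.0 = 403.45 mGal
Simple Bouguer anomaly = 296.64 − (403.45) = -106.81 mGal
Complete Bouguer anomaly = -106.81 + 1.91 = -104.90 mGal

-104.9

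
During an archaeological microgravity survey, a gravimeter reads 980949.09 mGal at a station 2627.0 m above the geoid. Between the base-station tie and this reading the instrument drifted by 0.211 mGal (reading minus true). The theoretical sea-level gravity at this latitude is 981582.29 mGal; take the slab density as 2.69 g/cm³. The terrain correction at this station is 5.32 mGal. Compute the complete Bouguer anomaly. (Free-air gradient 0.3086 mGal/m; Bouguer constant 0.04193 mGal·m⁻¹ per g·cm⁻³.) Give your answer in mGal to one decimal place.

Drift-corrected reading = 980949.09 − (0.211) = 980948.879 mGal
Free-air correction = 0.3086 × 2627.0 = 810.69 mGal
Free-air anomaly = 980948.879 − 981582.29 + (810.69) = 177.279 mGal
Bouguer slab correction = 0.04193 × 2.69 × 2627.0 = 296.30 mGal
Simple Bouguer anomaly = 177.279 − (296.30) = -119.021 mGal
Complete Bouguer anomaly = -119.021 + 5.32 = -113.701 mGal

-113.7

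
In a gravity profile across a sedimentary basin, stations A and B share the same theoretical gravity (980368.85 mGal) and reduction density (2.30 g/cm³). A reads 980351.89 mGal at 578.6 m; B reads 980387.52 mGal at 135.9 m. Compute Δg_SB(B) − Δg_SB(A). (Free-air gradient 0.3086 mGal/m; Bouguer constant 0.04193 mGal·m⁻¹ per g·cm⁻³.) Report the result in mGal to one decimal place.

-58.3

Δg_SB(A) = 980351.89 − 980368.85 + 0.3086×578.6 − 0.04193×2.30×578.6 = 105.80 mGal
Δg_SB(B) = 980387.52 − 980368.85 + 0.3086×135.9 − 0.04193×2.30×135.9 = 47.50 mGal
Difference = 47.50 − (105.80) = -58.30 mGal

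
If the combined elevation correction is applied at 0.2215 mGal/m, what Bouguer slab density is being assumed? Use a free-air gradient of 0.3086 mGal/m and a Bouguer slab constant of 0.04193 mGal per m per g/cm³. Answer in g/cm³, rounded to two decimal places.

2.08

0.2215 = 0.3086 − 0.04193 × ρ
ρ = (0.3086 − 0.2215) / 0.04193 = 2.08 g/cm³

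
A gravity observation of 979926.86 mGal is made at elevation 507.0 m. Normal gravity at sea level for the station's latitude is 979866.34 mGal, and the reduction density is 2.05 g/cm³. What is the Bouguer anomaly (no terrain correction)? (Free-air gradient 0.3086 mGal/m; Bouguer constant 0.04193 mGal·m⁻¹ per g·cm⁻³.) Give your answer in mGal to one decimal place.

173.4

Free-air correction = 0.3086 × 507.0 = 156.46 mGal
Free-air anomaly = 979926.86 − 979866.34 + (156.46) = 216.98 mGal
Bouguer slab correction = 0.04193 × 2.05 × 507.0 = 43.58 mGal
Simple Bouguer anomaly = 216.98 − (43.58) = 173.40 mGal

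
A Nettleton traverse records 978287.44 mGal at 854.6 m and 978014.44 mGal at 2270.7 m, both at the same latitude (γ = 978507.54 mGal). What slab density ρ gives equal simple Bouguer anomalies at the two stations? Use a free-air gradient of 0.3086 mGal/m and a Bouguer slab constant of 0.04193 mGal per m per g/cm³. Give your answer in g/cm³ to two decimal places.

2.76

Δg_obs = 978014.44 − 978287.44 = -273.00 mGal over Δh = 2270.7 − 854.6 = 1416.1 m
Equal Bouguer anomalies ⇒ Δg_obs + (0.3086 − 0.04193ρ)·Δh = 0
0.3086 − 0.04193ρ = −Δg_obs/Δh = 0.19278
ρ = (0.3086 − 0.19278) / 0.04193 = 2.76 g/cm³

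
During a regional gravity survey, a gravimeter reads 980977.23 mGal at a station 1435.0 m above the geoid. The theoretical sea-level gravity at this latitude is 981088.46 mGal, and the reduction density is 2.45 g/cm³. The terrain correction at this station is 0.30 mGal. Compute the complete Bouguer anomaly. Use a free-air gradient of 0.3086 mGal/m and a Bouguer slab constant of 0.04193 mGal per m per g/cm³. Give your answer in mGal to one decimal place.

Free-air correction = 0.3086 × 1435.0 = 442.84 mGal
Free-air anomaly = 980977.23 − 981088.46 + (442.84) = 331.61 mGal
Bouguer slab correction = 0.04193 × 2.45 × 1435.0 = 147.42 mGal
Simple Bouguer anomaly = 331.61 − (147.42) = 184.19 mGal
Complete Bouguer anomaly = 184.19 + 0.30 = 184.49 mGal

184.5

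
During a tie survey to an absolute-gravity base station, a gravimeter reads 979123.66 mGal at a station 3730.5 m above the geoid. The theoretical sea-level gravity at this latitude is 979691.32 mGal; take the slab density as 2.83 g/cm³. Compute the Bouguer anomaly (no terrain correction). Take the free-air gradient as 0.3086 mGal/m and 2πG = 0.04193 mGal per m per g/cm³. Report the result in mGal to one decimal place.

140.9

Free-air correction = 0.3086 × 3730.5 = 1151.23 mGal
Free-air anomaly = 979123.66 − 979691.32 + (1151.23) = 583.57 mGal
Bouguer slab correction = 0.04193 × 2.83 × 3730.5 = 442.67 mGal
Simple Bouguer anomaly = 583.57 − (442.67) = 140.90 mGal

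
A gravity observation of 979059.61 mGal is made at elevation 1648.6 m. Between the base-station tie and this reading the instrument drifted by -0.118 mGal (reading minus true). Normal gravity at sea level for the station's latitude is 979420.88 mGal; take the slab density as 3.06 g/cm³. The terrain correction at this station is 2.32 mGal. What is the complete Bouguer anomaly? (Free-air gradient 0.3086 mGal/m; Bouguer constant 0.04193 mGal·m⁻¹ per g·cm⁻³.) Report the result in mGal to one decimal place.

-61.6

Drift-corrected reading = 979059.61 − (-0.118) = 979059.728 mGal
Free-air correction = 0.3086 × 1648.6 = 508.76 mGal
Free-air anomaly = 979059.728 − 979420.88 + (508.76) = 147.608 mGal
Bouguer slab correction = 0.04193 × 3.06 × 1648.6 = 211.52 mGal
Simple Bouguer anomaly = 147.608 − (211.52) = -63.912 mGal
Complete Bouguer anomaly = -63.912 + 2.32 = -61.592 mGal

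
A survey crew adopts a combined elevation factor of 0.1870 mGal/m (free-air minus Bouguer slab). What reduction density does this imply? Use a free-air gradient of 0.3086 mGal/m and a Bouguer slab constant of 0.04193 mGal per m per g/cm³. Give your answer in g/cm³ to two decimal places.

0.1870 = 0.3086 − 0.04193 × ρ
ρ = (0.3086 − 0.1870) / 0.04193 = 2.90 g/cm³

2.90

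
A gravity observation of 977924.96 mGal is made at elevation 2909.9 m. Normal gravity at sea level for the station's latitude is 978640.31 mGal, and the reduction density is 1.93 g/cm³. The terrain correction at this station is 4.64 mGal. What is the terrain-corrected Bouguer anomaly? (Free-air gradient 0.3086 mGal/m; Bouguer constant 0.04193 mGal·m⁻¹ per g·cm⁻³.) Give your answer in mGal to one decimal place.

-48.2

Free-air correction = 0.3086 × 2909.9 = 898.00 mGal
Free-air anomaly = 977924.96 − 978640.31 + (898.00) = 182.65 mGal
Bouguer slab correction = 0.04193 × 1.93 × 2909.9 = 235.48 mGal
Simple Bouguer anomaly = 182.65 − (235.48) = -52.83 mGal
Complete Bouguer anomaly = -52.83 + 4.64 = -48.19 mGal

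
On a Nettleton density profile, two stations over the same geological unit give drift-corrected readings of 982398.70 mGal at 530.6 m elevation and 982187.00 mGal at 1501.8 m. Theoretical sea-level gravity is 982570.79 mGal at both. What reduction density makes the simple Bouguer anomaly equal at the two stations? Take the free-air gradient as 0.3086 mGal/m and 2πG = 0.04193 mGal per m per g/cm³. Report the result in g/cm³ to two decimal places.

Δg_obs = 982187.00 − 982398.70 = -211.70 mGal over Δh = 1501.8 − 530.6 = 971.2 m
Equal Bouguer anomalies ⇒ Δg_obs + (0.3086 − 0.04193ρ)·Δh = 0
0.3086 − 0.04193ρ = −Δg_obs/Δh = 0.21798
ρ = (0.3086 − 0.21798) / 0.04193 = 2.16 g/cm³

2.16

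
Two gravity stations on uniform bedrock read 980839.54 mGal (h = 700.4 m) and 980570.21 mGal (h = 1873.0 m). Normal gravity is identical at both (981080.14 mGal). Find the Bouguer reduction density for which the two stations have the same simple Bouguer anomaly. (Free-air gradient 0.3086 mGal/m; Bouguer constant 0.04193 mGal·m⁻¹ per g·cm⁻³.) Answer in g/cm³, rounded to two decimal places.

Δg_obs = 980570.21 − 980839.54 = -269.33 mGal over Δh = 1873.0 − 700.4 = 1172.6 m
Equal Bouguer anomalies ⇒ Δg_obs + (0.3086 − 0.04193ρ)·Δh = 0
0.3086 − 0.04193ρ = −Δg_obs/Δh = 0.22969
ρ = (0.3086 − 0.22969) / 0.04193 = 1.88 g/cm³

1.88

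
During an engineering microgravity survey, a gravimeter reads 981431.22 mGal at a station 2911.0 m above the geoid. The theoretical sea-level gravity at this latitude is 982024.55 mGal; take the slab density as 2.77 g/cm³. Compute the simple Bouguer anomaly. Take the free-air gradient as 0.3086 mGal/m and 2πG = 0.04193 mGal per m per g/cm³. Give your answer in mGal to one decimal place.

Free-air correction = 0.3086 × 2911.0 = 898.33 mGal
Free-air anomaly = 981431.22 − 982024.55 + (898.33) = 305.00 mGal
Bouguer slab correction = 0.04193 × 2.77 × 2911.0 = 338.10 mGal
Simple Bouguer anomaly = 305.00 − (338.10) = -33.10 mGal

-33.1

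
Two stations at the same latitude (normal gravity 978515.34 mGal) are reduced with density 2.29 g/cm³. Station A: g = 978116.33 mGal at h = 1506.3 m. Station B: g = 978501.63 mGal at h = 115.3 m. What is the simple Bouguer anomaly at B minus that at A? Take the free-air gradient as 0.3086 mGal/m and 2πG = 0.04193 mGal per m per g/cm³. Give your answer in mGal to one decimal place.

89.6

Δg_SB(A) = 978116.33 − 978515.34 + 0.3086×1506.3 − 0.04193×2.29×1506.3 = -78.80 mGal
Δg_SB(B) = 978501.63 − 978515.34 + 0.3086×115.3 − 0.04193×2.29×115.3 = 10.80 mGal
Difference = 10.80 − (-78.80) = 89.60 mGal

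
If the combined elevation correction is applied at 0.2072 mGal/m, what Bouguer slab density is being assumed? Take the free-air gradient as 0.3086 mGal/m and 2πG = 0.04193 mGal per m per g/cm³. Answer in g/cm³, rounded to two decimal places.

0.2072 = 0.3086 − 0.04193 × ρ
ρ = (0.3086 − 0.2072) / 0.04193 = 2.42 g/cm³

2.42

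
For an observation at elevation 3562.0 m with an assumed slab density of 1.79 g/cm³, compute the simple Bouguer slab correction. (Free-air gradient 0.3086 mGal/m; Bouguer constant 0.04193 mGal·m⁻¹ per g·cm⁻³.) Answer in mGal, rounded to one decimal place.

Bouguer slab correction = 0.04193 × 1.79 × 3562.0 = 267.3 mGal

267.3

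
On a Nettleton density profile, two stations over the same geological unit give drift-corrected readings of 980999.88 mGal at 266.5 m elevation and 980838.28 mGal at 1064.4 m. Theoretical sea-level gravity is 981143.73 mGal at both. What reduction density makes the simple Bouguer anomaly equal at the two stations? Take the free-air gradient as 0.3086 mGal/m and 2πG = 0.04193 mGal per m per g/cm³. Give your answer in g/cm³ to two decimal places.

2.53

Δg_obs = 980838.28 − 980999.88 = -161.60 mGal over Δh = 1064.4 − 266.5 = 797.9 m
Equal Bouguer anomalies ⇒ Δg_obs + (0.3086 − 0.04193ρ)·Δh = 0
0.3086 − 0.04193ρ = −Δg_obs/Δh = 0.20253
ρ = (0.3086 − 0.20253) / 0.04193 = 2.53 g/cm³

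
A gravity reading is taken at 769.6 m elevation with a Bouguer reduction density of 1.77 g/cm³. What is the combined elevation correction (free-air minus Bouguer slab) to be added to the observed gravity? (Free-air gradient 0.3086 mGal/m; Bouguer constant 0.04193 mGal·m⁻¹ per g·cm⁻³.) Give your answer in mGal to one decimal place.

180.4

Combined gradient = 0.3086 − 0.04193 × 1.77 = 0.2343839 mGal/m
Combined elevation correction = 0.2343839 × 769.6 = 180.4 mGal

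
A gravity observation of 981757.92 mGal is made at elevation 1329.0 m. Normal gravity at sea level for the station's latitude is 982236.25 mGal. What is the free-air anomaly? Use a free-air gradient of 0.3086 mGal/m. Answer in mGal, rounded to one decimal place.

Free-air correction = 0.3086 × 1329.0 = 410.13 mGal
Free-air anomaly = 981757.92 − 982236.25 + (410.13) = -68.20 mGal

-68.2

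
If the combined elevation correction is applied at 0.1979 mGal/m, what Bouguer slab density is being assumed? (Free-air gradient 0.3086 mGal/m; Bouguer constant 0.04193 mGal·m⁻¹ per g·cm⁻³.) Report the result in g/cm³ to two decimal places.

0.1979 = 0.3086 − 0.04193 × ρ
ρ = (0.3086 − 0.1979) / 0.04193 = 2.64 g/cm³

2.64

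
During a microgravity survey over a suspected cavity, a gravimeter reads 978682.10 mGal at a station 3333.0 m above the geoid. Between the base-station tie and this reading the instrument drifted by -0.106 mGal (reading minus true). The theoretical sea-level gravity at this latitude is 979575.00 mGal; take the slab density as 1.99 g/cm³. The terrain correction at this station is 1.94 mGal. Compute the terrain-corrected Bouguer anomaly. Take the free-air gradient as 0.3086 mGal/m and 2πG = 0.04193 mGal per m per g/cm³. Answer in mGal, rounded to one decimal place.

-140.4

Drift-corrected reading = 978682.10 − (-0.106) = 978682.206 mGal
Free-air correction = 0.3086 × 3333.0 = 1028.56 mGal
Free-air anomaly = 978682.206 − 979575.00 + (1028.56) = 135.766 mGal
Bouguer slab correction = 0.04193 × 1.99 × 3333.0 = 278.11 mGal
Simple Bouguer anomaly = 135.766 − (278.11) = -142.344 mGal
Complete Bouguer anomaly = -142.344 + 1.94 = -140.404 mGal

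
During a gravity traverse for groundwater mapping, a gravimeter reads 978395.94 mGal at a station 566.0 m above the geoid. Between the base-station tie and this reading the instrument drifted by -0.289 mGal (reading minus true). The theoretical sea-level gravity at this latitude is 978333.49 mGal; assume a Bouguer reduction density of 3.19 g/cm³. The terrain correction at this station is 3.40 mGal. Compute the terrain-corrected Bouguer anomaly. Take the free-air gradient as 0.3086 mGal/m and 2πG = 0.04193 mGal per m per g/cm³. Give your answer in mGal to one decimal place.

Drift-corrected reading = 978395.94 − (-0.289) = 978396.229 mGal
Free-air correction = 0.3086 × 566.0 = 174.67 mGal
Free-air anomaly = 978396.229 − 978333.49 + (174.67) = 237.409 mGal
Bouguer slab correction = 0.04193 × 3.19 × 566.0 = 75.71 mGal
Simple Bouguer anomaly = 237.409 − (75.71) = 161.699 mGal
Complete Bouguer anomaly = 161.699 + 3.40 = 165.099 mGal

165.1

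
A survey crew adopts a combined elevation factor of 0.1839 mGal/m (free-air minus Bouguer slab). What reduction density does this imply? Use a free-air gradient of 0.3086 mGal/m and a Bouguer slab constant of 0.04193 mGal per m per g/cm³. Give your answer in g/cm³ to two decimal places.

0.1839 = 0.3086 − 0.04193 × ρ
ρ = (0.3086 − 0.1839) / 0.04193 = 2.97 g/cm³

2.97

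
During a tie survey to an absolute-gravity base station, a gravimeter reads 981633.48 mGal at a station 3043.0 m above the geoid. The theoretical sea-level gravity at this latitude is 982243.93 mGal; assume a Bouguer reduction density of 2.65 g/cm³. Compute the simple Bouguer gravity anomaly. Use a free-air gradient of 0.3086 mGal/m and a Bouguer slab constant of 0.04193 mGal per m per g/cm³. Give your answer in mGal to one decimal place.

-9.5

Free-air correction = 0.3086 × 3043.0 = 939.07 mGal
Free-air anomaly = 981633.48 − 982243.93 + (939.07) = 328.62 mGal
Bouguer slab correction = 0.04193 × 2.65 × 3043.0 = 338.12 mGal
Simple Bouguer anomaly = 328.62 − (338.12) = -9.50 mGal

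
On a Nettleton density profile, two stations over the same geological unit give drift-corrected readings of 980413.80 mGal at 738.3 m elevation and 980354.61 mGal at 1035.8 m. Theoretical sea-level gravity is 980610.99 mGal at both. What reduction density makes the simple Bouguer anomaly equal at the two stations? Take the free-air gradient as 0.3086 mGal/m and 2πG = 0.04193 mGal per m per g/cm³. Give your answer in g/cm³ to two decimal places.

Δg_obs = 980354.61 − 980413.80 = -59.19 mGal over Δh = 1035.8 − 738.3 = 297.5 m
Equal Bouguer anomalies ⇒ Δg_obs + (0.3086 − 0.04193ρ)·Δh = 0
0.3086 − 0.04193ρ = −Δg_obs/Δh = 0.19896
ρ = (0.3086 − 0.19896) / 0.04193 = 2.61 g/cm³

2.61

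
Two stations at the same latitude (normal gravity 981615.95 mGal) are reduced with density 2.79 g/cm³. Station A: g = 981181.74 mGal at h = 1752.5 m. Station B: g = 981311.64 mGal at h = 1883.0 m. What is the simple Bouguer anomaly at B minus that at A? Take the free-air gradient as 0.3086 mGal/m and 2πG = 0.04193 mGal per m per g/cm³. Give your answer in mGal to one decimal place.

Δg_SB(A) = 981181.74 − 981615.95 + 0.3086×1752.5 − 0.04193×2.79×1752.5 = -98.40 mGal
Δg_SB(B) = 981311.64 − 981615.95 + 0.3086×1883.0 − 0.04193×2.79×1883.0 = 56.50 mGal
Difference = 56.50 − (-98.40) = 154.90 mGal

154.9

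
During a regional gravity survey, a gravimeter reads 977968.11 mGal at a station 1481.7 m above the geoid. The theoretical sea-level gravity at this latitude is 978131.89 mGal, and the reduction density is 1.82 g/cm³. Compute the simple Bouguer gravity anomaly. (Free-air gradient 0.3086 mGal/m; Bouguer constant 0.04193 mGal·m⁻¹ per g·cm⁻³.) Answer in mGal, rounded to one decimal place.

180.4

Free-air correction = 0.3086 × 1481.7 = 457.25 mGal
Free-air anomaly = 977968.11 − 978131.89 + (457.25) = 293.47 mGal
Bouguer slab correction = 0.04193 × 1.82 × 1481.7 = 113.07 mGal
Simple Bouguer anomaly = 293.47 − (113.07) = 180.40 mGal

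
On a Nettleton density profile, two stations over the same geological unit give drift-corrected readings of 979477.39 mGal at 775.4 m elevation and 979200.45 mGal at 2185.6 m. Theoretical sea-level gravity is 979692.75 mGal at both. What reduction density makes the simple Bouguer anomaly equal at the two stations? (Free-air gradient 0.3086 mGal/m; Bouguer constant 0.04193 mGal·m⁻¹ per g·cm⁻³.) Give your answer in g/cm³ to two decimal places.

2.68

Δg_obs = 979200.45 − 979477.39 = -276.94 mGal over Δh = 2185.6 − 775.4 = 1410.2 m
Equal Bouguer anomalies ⇒ Δg_obs + (0.3086 − 0.04193ρ)·Δh = 0
0.3086 − 0.04193ρ = −Δg_obs/Δh = 0.19638
ρ = (0.3086 − 0.19638) / 0.04193 = 2.68 g/cm³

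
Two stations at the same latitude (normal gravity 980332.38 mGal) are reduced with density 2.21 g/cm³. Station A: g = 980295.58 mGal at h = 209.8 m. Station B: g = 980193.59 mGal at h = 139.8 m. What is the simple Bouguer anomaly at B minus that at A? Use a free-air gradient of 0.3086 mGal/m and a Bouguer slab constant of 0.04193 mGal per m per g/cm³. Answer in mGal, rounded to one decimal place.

Δg_SB(A) = 980295.58 − 980332.38 + 0.3086×209.8 − 0.04193×2.21×209.8 = 8.50 mGal
Δg_SB(B) = 980193.59 − 980332.38 + 0.3086×139.8 − 0.04193×2.21×139.8 = -108.60 mGal
Difference = -108.60 − (8.50) = -117.10 mGal

-117.1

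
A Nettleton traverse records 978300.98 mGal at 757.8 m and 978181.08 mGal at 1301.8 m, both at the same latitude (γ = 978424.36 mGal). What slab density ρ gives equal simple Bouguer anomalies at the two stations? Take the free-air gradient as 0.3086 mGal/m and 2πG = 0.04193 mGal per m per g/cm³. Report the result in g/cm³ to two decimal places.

Δg_obs = 978181.08 − 978300.98 = -119.90 mGal over Δh = 1301.8 − 757.8 = 544.0 m
Equal Bouguer anomalies ⇒ Δg_obs + (0.3086 − 0.04193ρ)·Δh = 0
0.3086 − 0.04193ρ = −Δg_obs/Δh = 0.22040
ρ = (0.3086 − 0.22040) / 0.04193 = 2.10 g/cm³

2.10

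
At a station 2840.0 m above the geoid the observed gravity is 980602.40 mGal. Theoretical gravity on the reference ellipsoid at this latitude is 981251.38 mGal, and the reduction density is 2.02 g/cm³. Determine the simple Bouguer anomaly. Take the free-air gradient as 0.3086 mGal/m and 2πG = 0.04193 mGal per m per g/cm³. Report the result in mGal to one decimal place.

Free-air correction = 0.3086 × 2840.0 = 876.42 mGal
Free-air anomaly = 980602.40 − 981251.38 + (876.42) = 227.44 mGal
Bouguer slab correction = 0.04193 × 2.02 × 2840.0 = 240.54 mGal
Simple Bouguer anomaly = 227.44 − (240.54) = -13.10 mGal

-13.1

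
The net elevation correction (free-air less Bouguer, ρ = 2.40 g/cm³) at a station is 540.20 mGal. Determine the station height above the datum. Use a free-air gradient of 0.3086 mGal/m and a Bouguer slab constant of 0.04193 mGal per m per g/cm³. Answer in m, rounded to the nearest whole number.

2598

Combined gradient = 0.3086 − 0.04193 × 2.40 = 0.2079680 mGal/m
h = 540.20 / 0.2079680 = 2597.52 m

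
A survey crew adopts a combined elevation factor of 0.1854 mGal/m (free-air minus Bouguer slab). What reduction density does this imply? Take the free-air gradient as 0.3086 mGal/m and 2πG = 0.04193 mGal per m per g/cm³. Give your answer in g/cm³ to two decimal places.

0.1854 = 0.3086 − 0.04193 × ρ
ρ = (0.3086 − 0.1854) / 0.04193 = 2.94 g/cm³

2.94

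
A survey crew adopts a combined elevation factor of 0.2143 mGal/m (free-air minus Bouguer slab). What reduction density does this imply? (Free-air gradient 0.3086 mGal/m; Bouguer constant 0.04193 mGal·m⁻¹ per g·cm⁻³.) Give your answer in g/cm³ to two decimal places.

0.2143 = 0.3086 − 0.04193 × ρ
ρ = (0.3086 − 0.2143) / 0.04193 = 2.25 g/cm³

2.25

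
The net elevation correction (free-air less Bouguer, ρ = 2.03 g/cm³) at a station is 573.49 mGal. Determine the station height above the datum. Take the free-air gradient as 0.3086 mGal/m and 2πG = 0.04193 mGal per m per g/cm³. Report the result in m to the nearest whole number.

Combined gradient = 0.3086 − 0.04193 × 2.03 = 0.2234821 mGal/m
h = 573.49 / 0.2234821 = 2566.16 m

2566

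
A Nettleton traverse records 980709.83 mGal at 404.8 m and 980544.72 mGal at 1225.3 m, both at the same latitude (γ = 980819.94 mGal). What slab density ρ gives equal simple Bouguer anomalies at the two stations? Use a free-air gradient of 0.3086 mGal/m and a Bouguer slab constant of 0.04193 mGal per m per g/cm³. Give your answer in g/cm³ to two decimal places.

2.56

Δg_obs = 980544.72 − 980709.83 = -165.11 mGal over Δh = 1225.3 − 404.8 = 820.5 m
Equal Bouguer anomalies ⇒ Δg_obs + (0.3086 − 0.04193ρ)·Δh = 0
0.3086 − 0.04193ρ = −Δg_obs/Δh = 0.20123
ρ = (0.3086 − 0.20123) / 0.04193 = 2.56 g/cm³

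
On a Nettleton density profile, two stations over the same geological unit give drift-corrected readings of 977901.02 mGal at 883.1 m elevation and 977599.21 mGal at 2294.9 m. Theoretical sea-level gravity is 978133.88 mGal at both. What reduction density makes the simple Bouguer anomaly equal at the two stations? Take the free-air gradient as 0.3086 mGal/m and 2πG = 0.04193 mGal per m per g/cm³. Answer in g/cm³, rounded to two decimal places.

2.26

Δg_obs = 977599.21 − 977901.02 = -301.81 mGal over Δh = 2294.9 − 883.1 = 1411.8 m
Equal Bouguer anomalies ⇒ Δg_obs + (0.3086 − 0.04193ρ)·Δh = 0
0.3086 − 0.04193ρ = −Δg_obs/Δh = 0.21378
ρ = (0.3086 − 0.21378) / 0.04193 = 2.26 g/cm³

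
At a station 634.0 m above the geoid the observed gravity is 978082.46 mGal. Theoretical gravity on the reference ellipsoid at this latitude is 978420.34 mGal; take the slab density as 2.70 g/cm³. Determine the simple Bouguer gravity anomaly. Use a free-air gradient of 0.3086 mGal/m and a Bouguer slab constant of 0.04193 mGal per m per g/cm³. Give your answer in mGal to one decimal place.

Free-air correction = 0.3086 × 634.0 = 195.65 mGal
Free-air anomaly = 978082.46 − 978420.34 + (195.65) = -142.23 mGal
Bouguer slab correction = 0.04193 × 2.70 × 634.0 = 71.78 mGal
Simple Bouguer anomaly = -142.23 − (71.78) = -214.01 mGal

-214.0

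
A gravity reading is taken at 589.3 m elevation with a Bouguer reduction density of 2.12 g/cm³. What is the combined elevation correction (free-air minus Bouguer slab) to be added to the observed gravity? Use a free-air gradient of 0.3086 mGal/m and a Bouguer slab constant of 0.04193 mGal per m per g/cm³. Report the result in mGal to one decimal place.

129.5

Combined gradient = 0.3086 − 0.04193 × 2.12 = 0.2197084 mGal/m
Combined elevation correction = 0.2197084 × 589.3 = 129.5 mGal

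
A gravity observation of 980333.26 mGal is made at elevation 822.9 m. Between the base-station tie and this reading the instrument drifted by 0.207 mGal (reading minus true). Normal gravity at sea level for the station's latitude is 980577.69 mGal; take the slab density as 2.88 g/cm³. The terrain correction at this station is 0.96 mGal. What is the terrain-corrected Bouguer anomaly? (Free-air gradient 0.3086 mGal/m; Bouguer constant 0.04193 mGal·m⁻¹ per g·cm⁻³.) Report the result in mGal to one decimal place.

-89.1

Drift-corrected reading = 980333.26 − (0.207) = 980333.053 mGal
Free-air correction = 0.3086 × 822.9 = 253.95 mGal
Free-air anomaly = 980333.053 − 980577.69 + (253.95) = 9.313 mGal
Bouguer slab correction = 0.04193 × 2.88 × 822.9 = 99.37 mGal
Simple Bouguer anomaly = 9.313 − (99.37) = -90.057 mGal
Complete Bouguer anomaly = -90.057 + 0.96 = -89.097 mGal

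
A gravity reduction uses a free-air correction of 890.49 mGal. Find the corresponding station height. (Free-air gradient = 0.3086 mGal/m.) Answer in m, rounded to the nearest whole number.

2886

h = 890.49 / 0.3086 = 2885.58 m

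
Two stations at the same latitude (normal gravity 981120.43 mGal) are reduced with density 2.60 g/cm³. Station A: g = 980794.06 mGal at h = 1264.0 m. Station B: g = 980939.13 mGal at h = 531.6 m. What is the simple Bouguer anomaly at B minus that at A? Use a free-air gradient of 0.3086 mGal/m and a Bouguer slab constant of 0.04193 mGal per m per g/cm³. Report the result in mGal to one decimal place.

Δg_SB(A) = 980794.06 − 981120.43 + 0.3086×1264.0 − 0.04193×2.60×1264.0 = -74.10 mGal
Δg_SB(B) = 980939.13 − 981120.43 + 0.3086×531.6 − 0.04193×2.60×531.6 = -75.20 mGal
Difference = -75.20 − (-74.10) = -1.10 mGal

-1.1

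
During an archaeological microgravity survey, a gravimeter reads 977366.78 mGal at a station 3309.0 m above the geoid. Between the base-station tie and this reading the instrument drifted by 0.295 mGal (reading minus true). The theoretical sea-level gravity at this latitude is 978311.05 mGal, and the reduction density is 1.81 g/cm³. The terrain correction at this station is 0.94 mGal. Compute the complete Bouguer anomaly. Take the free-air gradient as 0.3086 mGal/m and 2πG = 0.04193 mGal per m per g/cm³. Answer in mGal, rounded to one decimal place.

-173.6

Drift-corrected reading = 977366.78 − (0.295) = 977366.485 mGal
Free-air correction = 0.3086 × 3309.0 = 1021.16 mGal
Free-air anomaly = 977366.485 − 978311.05 + (1021.16) = 76.595 mGal
Bouguer slab correction = 0.04193 × 1.81 × 3309.0 = 251.13 mGal
Simple Bouguer anomaly = 76.595 − (251.13) = -174.535 mGal
Complete Bouguer anomaly = -174.535 + 0.94 = -173.595 mGal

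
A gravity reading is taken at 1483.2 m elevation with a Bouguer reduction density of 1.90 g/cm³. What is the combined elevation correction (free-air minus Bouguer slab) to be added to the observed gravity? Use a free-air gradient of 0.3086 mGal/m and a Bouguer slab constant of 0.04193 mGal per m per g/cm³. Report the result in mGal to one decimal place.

Combined gradient = 0.3086 − 0.04193 × 1.90 = 0.2289330 mGal/m
Combined elevation correction = 0.2289330 × 1483.2 = 339.6 mGal

339.6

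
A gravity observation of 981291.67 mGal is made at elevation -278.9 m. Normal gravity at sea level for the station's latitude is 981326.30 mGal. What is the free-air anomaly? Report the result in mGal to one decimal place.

Free-air correction = 0.3086 × -278.9 = -86.07 mGal
Free-air anomaly = 981291.67 − 981326.30 + (-86.07) = -120.70 mGal

-120.7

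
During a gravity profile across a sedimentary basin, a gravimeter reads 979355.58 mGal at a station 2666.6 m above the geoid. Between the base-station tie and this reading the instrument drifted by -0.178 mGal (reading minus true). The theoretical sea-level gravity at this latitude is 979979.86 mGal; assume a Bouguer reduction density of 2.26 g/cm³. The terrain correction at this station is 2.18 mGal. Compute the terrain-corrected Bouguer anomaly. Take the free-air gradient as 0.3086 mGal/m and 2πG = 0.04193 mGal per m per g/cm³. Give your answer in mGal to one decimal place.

-51.7

Drift-corrected reading = 979355.58 − (-0.178) = 979355.758 mGal
Free-air correction = 0.3086 × 2666.6 = 822.91 mGal
Free-air anomaly = 979355.758 − 979979.86 + (822.91) = 198.808 mGal
Bouguer slab correction = 0.04193 × 2.26 × 2666.6 = 252.69 mGal
Simple Bouguer anomaly = 198.808 − (252.69) = -53.882 mGal
Complete Bouguer anomaly = -53.882 + 2.18 = -51.702 mGal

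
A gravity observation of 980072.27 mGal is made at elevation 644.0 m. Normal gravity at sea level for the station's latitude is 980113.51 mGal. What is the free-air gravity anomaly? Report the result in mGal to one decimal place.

Free-air correction = 0.3086 × 644.0 = 198.74 mGal
Free-air anomaly = 980072.27 − 980113.51 + (198.74) = 157.50 mGal

157.5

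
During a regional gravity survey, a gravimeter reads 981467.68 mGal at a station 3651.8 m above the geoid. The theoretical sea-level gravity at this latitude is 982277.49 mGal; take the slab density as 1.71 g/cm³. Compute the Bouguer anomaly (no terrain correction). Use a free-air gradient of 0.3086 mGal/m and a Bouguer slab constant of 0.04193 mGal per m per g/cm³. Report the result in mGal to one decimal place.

55.3

Free-air correction = 0.3086 × 3651.8 = 1126.95 mGal
Free-air anomaly = 981467.68 − 982277.49 + (1126.95) = 317.14 mGal
Bouguer slab correction = 0.04193 × 1.71 × 3651.8 = 261.84 mGal
Simple Bouguer anomaly = 317.14 − (261.84) = 55.30 mGal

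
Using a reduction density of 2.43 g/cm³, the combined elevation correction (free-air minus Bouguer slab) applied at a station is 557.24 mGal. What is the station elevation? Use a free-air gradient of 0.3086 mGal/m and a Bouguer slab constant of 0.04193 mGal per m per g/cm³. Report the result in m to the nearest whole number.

2696

Combined gradient = 0.3086 − 0.04193 × 2.43 = 0.2067101 mGal/m
h = 557.24 / 0.2067101 = 2695.76 m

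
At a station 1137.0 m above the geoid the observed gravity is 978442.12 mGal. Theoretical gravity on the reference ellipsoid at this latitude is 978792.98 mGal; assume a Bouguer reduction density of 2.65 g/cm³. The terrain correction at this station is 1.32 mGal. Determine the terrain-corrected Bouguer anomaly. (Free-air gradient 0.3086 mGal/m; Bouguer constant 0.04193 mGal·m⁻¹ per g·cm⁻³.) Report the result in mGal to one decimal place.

Free-air correction = 0.3086 × 1137.0 = 350.88 mGal
Free-air anomaly = 978442.12 − 978792.98 + (350.88) = 0.02 mGal
Bouguer slab correction = 0.04193 × 2.65 × 1137.0 = 126.34 mGal
Simple Bouguer anomaly = 0.02 − (126.34) = -126.32 mGal
Complete Bouguer anomaly = -126.32 + 1.32 = -125.00 mGal

-125.0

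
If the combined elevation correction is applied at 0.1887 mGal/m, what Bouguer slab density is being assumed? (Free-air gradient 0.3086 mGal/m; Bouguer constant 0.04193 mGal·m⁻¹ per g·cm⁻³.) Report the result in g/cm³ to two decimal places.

0.1887 = 0.3086 − 0.04193 × ρ
ρ = (0.3086 − 0.1887) / 0.04193 = 2.86 g/cm³

2.86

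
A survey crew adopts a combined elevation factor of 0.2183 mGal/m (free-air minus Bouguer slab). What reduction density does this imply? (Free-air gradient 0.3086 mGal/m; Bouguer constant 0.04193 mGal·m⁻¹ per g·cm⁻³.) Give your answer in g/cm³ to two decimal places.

0.2183 = 0.3086 − 0.04193 × ρ
ρ = (0.3086 − 0.2183) / 0.04193 = 2.15 g/cm³

2.15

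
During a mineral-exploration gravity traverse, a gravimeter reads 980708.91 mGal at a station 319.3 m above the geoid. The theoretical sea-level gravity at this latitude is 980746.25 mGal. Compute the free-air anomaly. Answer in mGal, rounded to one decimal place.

61.2

Free-air correction = 0.3086 × 319.3 = 98.54 mGal
Free-air anomaly = 980708.91 − 980746.25 + (98.54) = 61.20 mGal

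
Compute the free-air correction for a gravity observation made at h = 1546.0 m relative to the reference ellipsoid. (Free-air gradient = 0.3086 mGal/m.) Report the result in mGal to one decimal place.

Free-air correction = 0.3086 × 1546.0 = 477.1 mGal

477.1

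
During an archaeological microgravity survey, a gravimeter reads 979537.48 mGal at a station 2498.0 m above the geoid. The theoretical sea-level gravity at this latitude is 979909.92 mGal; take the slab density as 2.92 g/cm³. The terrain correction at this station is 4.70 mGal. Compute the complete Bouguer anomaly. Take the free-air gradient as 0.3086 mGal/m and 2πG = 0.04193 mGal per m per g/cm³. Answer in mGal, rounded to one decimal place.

Free-air correction = 0.3086 × 2498.0 = 770.88 mGal
Free-air anomaly = 979537.48 − 979909.92 + (770.88) = 398.44 mGal
Bouguer slab correction = 0.04193 × 2.92 × 2498.0 = 305.84 mGal
Simple Bouguer anomaly = 398.44 − (305.84) = 92.60 mGal
Complete Bouguer anomaly = 92.60 + 4.70 = 97.30 mGal

97.3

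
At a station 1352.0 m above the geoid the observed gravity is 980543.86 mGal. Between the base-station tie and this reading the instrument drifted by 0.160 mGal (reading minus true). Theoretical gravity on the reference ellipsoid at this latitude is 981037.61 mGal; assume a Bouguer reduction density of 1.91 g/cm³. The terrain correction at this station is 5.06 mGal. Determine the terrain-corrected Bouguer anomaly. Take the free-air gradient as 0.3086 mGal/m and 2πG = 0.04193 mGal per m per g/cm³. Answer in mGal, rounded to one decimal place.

-179.9

Drift-corrected reading = 980543.86 − (0.160) = 980543.700 mGal
Free-air correction = 0.3086 × 1352.0 = 417.23 mGal
Free-air anomaly = 980543.700 − 981037.61 + (417.23) = -76.680 mGal
Bouguer slab correction = 0.04193 × 1.91 × 1352.0 = 108.28 mGal
Simple Bouguer anomaly = -76.680 − (108.28) = -184.960 mGal
Complete Bouguer anomaly = -184.960 + 5.06 = -179.900 mGal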